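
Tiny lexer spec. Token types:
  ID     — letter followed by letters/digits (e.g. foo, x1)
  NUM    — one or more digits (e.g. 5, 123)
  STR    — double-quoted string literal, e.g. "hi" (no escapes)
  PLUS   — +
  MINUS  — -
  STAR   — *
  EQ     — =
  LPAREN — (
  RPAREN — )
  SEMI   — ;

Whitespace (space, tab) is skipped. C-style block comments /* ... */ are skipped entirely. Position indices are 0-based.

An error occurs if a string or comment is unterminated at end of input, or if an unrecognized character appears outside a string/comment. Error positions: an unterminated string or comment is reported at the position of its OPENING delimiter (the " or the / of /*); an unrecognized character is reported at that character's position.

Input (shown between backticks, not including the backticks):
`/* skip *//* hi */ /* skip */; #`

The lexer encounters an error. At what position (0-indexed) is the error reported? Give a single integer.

pos=0: enter COMMENT mode (saw '/*')
exit COMMENT mode (now at pos=10)
pos=10: enter COMMENT mode (saw '/*')
exit COMMENT mode (now at pos=18)
pos=19: enter COMMENT mode (saw '/*')
exit COMMENT mode (now at pos=29)
pos=29: emit SEMI ';'
pos=31: ERROR — unrecognized char '#'

Answer: 31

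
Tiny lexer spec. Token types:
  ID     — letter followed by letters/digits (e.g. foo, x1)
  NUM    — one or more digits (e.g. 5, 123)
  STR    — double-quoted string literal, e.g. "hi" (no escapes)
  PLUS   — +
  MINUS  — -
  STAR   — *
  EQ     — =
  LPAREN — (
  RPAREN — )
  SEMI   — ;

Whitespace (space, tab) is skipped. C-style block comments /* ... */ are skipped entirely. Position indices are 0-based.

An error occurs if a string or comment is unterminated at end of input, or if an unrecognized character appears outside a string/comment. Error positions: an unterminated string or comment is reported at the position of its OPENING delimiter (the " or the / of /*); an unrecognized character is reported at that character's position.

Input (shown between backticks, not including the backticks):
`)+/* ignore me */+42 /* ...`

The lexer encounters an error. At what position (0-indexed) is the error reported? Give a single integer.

pos=0: emit RPAREN ')'
pos=1: emit PLUS '+'
pos=2: enter COMMENT mode (saw '/*')
exit COMMENT mode (now at pos=17)
pos=17: emit PLUS '+'
pos=18: emit NUM '42' (now at pos=20)
pos=21: enter COMMENT mode (saw '/*')
pos=21: ERROR — unterminated comment (reached EOF)

Answer: 21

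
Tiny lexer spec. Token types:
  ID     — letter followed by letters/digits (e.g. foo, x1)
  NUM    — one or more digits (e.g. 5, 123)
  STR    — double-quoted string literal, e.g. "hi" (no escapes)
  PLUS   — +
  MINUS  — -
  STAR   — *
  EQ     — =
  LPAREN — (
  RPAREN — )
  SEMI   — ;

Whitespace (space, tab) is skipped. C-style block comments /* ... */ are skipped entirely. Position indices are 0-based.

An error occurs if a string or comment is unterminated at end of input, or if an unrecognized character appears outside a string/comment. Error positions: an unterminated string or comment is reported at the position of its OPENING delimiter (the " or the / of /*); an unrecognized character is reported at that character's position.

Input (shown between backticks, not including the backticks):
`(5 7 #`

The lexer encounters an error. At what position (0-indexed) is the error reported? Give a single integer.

pos=0: emit LPAREN '('
pos=1: emit NUM '5' (now at pos=2)
pos=3: emit NUM '7' (now at pos=4)
pos=5: ERROR — unrecognized char '#'

Answer: 5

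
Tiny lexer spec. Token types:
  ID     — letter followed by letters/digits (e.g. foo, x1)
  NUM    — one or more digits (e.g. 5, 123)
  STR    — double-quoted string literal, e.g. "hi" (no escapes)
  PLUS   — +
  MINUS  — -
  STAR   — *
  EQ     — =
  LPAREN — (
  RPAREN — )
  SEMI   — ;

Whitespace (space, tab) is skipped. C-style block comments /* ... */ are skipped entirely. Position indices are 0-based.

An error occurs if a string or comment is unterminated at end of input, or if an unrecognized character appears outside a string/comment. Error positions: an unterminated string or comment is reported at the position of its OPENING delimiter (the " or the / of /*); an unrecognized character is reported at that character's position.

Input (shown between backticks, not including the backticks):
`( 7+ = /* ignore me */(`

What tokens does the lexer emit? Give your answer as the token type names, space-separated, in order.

pos=0: emit LPAREN '('
pos=2: emit NUM '7' (now at pos=3)
pos=3: emit PLUS '+'
pos=5: emit EQ '='
pos=7: enter COMMENT mode (saw '/*')
exit COMMENT mode (now at pos=22)
pos=22: emit LPAREN '('
DONE. 5 tokens: [LPAREN, NUM, PLUS, EQ, LPAREN]

Answer: LPAREN NUM PLUS EQ LPAREN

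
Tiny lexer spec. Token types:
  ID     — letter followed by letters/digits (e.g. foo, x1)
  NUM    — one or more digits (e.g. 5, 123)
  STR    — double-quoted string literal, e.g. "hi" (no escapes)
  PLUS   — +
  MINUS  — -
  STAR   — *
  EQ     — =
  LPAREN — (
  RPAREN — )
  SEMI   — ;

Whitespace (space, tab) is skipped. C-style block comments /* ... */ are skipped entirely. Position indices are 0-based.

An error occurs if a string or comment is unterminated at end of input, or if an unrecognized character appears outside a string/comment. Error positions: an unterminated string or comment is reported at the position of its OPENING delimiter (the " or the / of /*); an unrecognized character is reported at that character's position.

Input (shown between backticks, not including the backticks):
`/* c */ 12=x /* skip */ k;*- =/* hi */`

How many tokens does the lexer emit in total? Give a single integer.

pos=0: enter COMMENT mode (saw '/*')
exit COMMENT mode (now at pos=7)
pos=8: emit NUM '12' (now at pos=10)
pos=10: emit EQ '='
pos=11: emit ID 'x' (now at pos=12)
pos=13: enter COMMENT mode (saw '/*')
exit COMMENT mode (now at pos=23)
pos=24: emit ID 'k' (now at pos=25)
pos=25: emit SEMI ';'
pos=26: emit STAR '*'
pos=27: emit MINUS '-'
pos=29: emit EQ '='
pos=30: enter COMMENT mode (saw '/*')
exit COMMENT mode (now at pos=38)
DONE. 8 tokens: [NUM, EQ, ID, ID, SEMI, STAR, MINUS, EQ]

Answer: 8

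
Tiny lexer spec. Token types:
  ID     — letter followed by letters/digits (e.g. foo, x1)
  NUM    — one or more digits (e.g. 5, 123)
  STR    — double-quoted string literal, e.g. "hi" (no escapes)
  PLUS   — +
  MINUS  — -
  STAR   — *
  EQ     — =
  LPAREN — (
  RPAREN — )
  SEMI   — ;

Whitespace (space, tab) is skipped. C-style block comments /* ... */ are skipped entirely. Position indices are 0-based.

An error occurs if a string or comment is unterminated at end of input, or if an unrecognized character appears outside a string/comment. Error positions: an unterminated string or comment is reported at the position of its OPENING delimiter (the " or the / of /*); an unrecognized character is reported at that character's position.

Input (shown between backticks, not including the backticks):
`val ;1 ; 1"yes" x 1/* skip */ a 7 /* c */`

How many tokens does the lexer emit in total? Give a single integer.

Answer: 10

Derivation:
pos=0: emit ID 'val' (now at pos=3)
pos=4: emit SEMI ';'
pos=5: emit NUM '1' (now at pos=6)
pos=7: emit SEMI ';'
pos=9: emit NUM '1' (now at pos=10)
pos=10: enter STRING mode
pos=10: emit STR "yes" (now at pos=15)
pos=16: emit ID 'x' (now at pos=17)
pos=18: emit NUM '1' (now at pos=19)
pos=19: enter COMMENT mode (saw '/*')
exit COMMENT mode (now at pos=29)
pos=30: emit ID 'a' (now at pos=31)
pos=32: emit NUM '7' (now at pos=33)
pos=34: enter COMMENT mode (saw '/*')
exit COMMENT mode (now at pos=41)
DONE. 10 tokens: [ID, SEMI, NUM, SEMI, NUM, STR, ID, NUM, ID, NUM]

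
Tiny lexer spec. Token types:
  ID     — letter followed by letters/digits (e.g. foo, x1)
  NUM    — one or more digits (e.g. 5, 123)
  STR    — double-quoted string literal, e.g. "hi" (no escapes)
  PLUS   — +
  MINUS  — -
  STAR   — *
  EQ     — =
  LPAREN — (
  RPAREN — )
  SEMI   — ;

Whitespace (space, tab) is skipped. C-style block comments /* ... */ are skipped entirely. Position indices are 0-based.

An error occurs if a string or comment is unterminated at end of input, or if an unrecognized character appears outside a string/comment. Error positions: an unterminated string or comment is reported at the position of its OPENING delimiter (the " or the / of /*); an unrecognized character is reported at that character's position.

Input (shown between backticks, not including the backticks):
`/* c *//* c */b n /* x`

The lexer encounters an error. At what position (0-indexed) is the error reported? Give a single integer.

Answer: 18

Derivation:
pos=0: enter COMMENT mode (saw '/*')
exit COMMENT mode (now at pos=7)
pos=7: enter COMMENT mode (saw '/*')
exit COMMENT mode (now at pos=14)
pos=14: emit ID 'b' (now at pos=15)
pos=16: emit ID 'n' (now at pos=17)
pos=18: enter COMMENT mode (saw '/*')
pos=18: ERROR — unterminated comment (reached EOF)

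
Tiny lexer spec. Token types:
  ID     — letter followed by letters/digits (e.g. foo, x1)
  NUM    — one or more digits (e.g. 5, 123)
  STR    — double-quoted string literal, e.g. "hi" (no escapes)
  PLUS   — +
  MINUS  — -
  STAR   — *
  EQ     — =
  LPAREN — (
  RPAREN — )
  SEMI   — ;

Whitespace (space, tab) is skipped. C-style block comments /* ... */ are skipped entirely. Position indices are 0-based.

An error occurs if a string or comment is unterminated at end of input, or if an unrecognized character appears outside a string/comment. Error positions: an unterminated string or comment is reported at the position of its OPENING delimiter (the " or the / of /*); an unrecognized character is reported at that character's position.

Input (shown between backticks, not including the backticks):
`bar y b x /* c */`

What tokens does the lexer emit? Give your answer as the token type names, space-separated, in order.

Answer: ID ID ID ID

Derivation:
pos=0: emit ID 'bar' (now at pos=3)
pos=4: emit ID 'y' (now at pos=5)
pos=6: emit ID 'b' (now at pos=7)
pos=8: emit ID 'x' (now at pos=9)
pos=10: enter COMMENT mode (saw '/*')
exit COMMENT mode (now at pos=17)
DONE. 4 tokens: [ID, ID, ID, ID]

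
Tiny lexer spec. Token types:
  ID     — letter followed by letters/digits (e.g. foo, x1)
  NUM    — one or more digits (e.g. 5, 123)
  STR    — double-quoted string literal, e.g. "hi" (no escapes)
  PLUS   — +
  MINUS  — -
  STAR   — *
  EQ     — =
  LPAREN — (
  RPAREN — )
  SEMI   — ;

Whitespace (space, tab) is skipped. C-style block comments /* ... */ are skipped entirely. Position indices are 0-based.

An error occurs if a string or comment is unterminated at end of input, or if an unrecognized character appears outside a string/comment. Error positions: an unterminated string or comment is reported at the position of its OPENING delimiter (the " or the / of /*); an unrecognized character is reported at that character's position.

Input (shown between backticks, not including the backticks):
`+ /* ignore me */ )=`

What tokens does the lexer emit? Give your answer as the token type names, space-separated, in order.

pos=0: emit PLUS '+'
pos=2: enter COMMENT mode (saw '/*')
exit COMMENT mode (now at pos=17)
pos=18: emit RPAREN ')'
pos=19: emit EQ '='
DONE. 3 tokens: [PLUS, RPAREN, EQ]

Answer: PLUS RPAREN EQ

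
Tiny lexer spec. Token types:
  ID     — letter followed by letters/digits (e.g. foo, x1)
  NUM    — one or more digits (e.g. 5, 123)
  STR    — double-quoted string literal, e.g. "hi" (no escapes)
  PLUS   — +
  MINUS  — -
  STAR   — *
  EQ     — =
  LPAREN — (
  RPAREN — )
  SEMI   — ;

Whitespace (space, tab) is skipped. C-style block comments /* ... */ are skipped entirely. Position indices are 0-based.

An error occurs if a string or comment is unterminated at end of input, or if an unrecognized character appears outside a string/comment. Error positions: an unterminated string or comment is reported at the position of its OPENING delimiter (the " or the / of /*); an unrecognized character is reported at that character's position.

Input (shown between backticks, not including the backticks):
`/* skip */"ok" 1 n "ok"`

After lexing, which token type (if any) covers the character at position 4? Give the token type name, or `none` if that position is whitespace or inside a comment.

Answer: none

Derivation:
pos=0: enter COMMENT mode (saw '/*')
exit COMMENT mode (now at pos=10)
pos=10: enter STRING mode
pos=10: emit STR "ok" (now at pos=14)
pos=15: emit NUM '1' (now at pos=16)
pos=17: emit ID 'n' (now at pos=18)
pos=19: enter STRING mode
pos=19: emit STR "ok" (now at pos=23)
DONE. 4 tokens: [STR, NUM, ID, STR]
Position 4: char is 'k' -> none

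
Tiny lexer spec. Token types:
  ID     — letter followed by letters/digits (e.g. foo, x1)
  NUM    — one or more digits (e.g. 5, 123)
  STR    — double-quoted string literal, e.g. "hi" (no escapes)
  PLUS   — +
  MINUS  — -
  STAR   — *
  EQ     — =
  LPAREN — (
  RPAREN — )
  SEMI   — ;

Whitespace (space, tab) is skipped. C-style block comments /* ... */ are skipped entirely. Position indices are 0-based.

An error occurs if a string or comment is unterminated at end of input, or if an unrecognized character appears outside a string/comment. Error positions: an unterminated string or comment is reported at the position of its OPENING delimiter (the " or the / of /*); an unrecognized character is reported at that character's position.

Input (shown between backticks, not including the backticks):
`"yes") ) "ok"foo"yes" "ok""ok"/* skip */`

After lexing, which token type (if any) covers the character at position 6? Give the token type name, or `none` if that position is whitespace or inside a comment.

pos=0: enter STRING mode
pos=0: emit STR "yes" (now at pos=5)
pos=5: emit RPAREN ')'
pos=7: emit RPAREN ')'
pos=9: enter STRING mode
pos=9: emit STR "ok" (now at pos=13)
pos=13: emit ID 'foo' (now at pos=16)
pos=16: enter STRING mode
pos=16: emit STR "yes" (now at pos=21)
pos=22: enter STRING mode
pos=22: emit STR "ok" (now at pos=26)
pos=26: enter STRING mode
pos=26: emit STR "ok" (now at pos=30)
pos=30: enter COMMENT mode (saw '/*')
exit COMMENT mode (now at pos=40)
DONE. 8 tokens: [STR, RPAREN, RPAREN, STR, ID, STR, STR, STR]
Position 6: char is ' ' -> none

Answer: none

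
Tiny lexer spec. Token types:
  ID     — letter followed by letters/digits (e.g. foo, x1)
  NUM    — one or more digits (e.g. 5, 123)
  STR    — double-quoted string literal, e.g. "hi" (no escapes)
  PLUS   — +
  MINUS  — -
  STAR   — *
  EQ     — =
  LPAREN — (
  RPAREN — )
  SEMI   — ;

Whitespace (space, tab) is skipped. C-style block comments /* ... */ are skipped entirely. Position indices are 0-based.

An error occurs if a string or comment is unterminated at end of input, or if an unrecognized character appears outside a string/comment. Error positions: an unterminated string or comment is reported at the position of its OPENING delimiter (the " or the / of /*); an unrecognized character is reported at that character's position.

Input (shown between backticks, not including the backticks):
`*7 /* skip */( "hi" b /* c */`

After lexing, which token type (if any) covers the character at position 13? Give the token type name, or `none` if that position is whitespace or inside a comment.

Answer: LPAREN

Derivation:
pos=0: emit STAR '*'
pos=1: emit NUM '7' (now at pos=2)
pos=3: enter COMMENT mode (saw '/*')
exit COMMENT mode (now at pos=13)
pos=13: emit LPAREN '('
pos=15: enter STRING mode
pos=15: emit STR "hi" (now at pos=19)
pos=20: emit ID 'b' (now at pos=21)
pos=22: enter COMMENT mode (saw '/*')
exit COMMENT mode (now at pos=29)
DONE. 5 tokens: [STAR, NUM, LPAREN, STR, ID]
Position 13: char is '(' -> LPAREN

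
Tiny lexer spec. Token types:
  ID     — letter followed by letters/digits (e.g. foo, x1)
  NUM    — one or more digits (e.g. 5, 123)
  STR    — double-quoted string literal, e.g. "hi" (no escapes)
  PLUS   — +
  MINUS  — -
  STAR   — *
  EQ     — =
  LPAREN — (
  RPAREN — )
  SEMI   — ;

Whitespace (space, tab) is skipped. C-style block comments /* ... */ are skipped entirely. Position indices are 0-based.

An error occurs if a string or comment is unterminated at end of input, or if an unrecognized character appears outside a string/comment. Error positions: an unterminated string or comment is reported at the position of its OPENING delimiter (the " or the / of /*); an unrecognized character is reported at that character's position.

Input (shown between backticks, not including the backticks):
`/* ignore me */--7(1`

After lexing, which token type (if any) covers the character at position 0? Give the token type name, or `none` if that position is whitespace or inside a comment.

pos=0: enter COMMENT mode (saw '/*')
exit COMMENT mode (now at pos=15)
pos=15: emit MINUS '-'
pos=16: emit MINUS '-'
pos=17: emit NUM '7' (now at pos=18)
pos=18: emit LPAREN '('
pos=19: emit NUM '1' (now at pos=20)
DONE. 5 tokens: [MINUS, MINUS, NUM, LPAREN, NUM]
Position 0: char is '/' -> none

Answer: none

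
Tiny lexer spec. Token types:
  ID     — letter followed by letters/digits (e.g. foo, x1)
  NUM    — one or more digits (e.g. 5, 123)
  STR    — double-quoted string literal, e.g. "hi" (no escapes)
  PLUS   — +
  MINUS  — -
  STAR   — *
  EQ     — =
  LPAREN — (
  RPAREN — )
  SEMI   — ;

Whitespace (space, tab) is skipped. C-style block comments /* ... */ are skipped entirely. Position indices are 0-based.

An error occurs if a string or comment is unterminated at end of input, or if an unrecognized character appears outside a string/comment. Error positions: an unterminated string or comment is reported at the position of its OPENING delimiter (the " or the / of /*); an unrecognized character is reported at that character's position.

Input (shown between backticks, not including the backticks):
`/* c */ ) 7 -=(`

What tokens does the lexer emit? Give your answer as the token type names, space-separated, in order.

pos=0: enter COMMENT mode (saw '/*')
exit COMMENT mode (now at pos=7)
pos=8: emit RPAREN ')'
pos=10: emit NUM '7' (now at pos=11)
pos=12: emit MINUS '-'
pos=13: emit EQ '='
pos=14: emit LPAREN '('
DONE. 5 tokens: [RPAREN, NUM, MINUS, EQ, LPAREN]

Answer: RPAREN NUM MINUS EQ LPAREN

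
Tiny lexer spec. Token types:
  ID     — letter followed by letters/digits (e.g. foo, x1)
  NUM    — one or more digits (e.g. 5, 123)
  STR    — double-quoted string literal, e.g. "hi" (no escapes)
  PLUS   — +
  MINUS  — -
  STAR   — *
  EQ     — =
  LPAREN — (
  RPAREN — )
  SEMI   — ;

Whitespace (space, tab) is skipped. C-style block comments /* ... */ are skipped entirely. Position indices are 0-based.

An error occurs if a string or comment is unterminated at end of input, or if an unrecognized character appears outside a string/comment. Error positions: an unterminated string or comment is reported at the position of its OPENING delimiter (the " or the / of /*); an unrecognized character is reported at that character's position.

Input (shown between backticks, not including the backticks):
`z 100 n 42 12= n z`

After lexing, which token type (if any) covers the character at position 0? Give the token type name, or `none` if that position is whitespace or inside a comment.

pos=0: emit ID 'z' (now at pos=1)
pos=2: emit NUM '100' (now at pos=5)
pos=6: emit ID 'n' (now at pos=7)
pos=8: emit NUM '42' (now at pos=10)
pos=11: emit NUM '12' (now at pos=13)
pos=13: emit EQ '='
pos=15: emit ID 'n' (now at pos=16)
pos=17: emit ID 'z' (now at pos=18)
DONE. 8 tokens: [ID, NUM, ID, NUM, NUM, EQ, ID, ID]
Position 0: char is 'z' -> ID

Answer: ID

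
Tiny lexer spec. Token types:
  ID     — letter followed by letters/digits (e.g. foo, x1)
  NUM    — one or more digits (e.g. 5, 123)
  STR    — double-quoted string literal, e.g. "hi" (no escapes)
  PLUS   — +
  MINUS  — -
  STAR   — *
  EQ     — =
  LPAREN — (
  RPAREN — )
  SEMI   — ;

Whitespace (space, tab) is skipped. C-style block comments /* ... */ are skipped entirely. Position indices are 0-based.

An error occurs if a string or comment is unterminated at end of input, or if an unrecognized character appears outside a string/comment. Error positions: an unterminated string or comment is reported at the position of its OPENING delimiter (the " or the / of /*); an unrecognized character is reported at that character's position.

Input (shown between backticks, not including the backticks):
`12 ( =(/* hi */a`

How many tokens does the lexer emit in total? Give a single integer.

Answer: 5

Derivation:
pos=0: emit NUM '12' (now at pos=2)
pos=3: emit LPAREN '('
pos=5: emit EQ '='
pos=6: emit LPAREN '('
pos=7: enter COMMENT mode (saw '/*')
exit COMMENT mode (now at pos=15)
pos=15: emit ID 'a' (now at pos=16)
DONE. 5 tokens: [NUM, LPAREN, EQ, LPAREN, ID]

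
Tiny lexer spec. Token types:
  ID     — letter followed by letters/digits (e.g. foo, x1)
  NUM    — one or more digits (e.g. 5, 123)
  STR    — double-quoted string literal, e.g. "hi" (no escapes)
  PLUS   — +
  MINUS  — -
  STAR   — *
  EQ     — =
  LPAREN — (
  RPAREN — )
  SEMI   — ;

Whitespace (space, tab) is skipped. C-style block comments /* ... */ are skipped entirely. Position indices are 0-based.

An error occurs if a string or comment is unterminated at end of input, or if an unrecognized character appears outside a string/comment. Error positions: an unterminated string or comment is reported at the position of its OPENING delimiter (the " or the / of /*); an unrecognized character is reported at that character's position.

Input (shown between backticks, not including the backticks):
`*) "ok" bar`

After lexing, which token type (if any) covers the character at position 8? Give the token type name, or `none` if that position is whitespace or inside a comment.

Answer: ID

Derivation:
pos=0: emit STAR '*'
pos=1: emit RPAREN ')'
pos=3: enter STRING mode
pos=3: emit STR "ok" (now at pos=7)
pos=8: emit ID 'bar' (now at pos=11)
DONE. 4 tokens: [STAR, RPAREN, STR, ID]
Position 8: char is 'b' -> ID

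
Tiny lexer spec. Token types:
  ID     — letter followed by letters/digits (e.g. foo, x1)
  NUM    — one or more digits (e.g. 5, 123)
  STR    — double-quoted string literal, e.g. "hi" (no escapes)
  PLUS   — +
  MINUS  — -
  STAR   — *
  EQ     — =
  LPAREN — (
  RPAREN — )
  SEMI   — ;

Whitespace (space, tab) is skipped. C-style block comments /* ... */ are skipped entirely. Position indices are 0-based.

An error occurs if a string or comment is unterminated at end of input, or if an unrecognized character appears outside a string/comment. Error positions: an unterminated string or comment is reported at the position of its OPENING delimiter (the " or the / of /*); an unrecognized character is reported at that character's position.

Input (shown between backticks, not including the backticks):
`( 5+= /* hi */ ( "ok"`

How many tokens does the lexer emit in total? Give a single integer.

pos=0: emit LPAREN '('
pos=2: emit NUM '5' (now at pos=3)
pos=3: emit PLUS '+'
pos=4: emit EQ '='
pos=6: enter COMMENT mode (saw '/*')
exit COMMENT mode (now at pos=14)
pos=15: emit LPAREN '('
pos=17: enter STRING mode
pos=17: emit STR "ok" (now at pos=21)
DONE. 6 tokens: [LPAREN, NUM, PLUS, EQ, LPAREN, STR]

Answer: 6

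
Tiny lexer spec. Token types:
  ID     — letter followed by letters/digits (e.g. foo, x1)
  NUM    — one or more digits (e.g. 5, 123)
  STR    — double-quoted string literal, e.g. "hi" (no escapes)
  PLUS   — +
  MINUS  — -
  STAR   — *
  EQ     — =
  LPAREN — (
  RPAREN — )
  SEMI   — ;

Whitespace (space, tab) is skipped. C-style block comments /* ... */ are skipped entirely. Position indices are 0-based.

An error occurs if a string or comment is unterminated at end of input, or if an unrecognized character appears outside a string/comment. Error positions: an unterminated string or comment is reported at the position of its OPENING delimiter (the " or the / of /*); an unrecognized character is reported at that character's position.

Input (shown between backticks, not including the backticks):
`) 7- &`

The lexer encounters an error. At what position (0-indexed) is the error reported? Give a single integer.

pos=0: emit RPAREN ')'
pos=2: emit NUM '7' (now at pos=3)
pos=3: emit MINUS '-'
pos=5: ERROR — unrecognized char '&'

Answer: 5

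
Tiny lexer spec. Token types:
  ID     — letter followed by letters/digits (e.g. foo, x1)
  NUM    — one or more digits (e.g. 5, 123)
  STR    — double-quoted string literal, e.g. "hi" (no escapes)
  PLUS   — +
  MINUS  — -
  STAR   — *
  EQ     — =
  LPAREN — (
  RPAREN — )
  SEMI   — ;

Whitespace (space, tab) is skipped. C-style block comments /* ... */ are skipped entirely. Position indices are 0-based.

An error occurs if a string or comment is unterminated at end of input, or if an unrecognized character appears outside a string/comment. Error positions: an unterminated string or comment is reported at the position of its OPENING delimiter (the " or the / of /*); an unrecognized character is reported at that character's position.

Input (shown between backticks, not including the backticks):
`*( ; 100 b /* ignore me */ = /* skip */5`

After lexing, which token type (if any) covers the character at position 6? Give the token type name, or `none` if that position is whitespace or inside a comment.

Answer: NUM

Derivation:
pos=0: emit STAR '*'
pos=1: emit LPAREN '('
pos=3: emit SEMI ';'
pos=5: emit NUM '100' (now at pos=8)
pos=9: emit ID 'b' (now at pos=10)
pos=11: enter COMMENT mode (saw '/*')
exit COMMENT mode (now at pos=26)
pos=27: emit EQ '='
pos=29: enter COMMENT mode (saw '/*')
exit COMMENT mode (now at pos=39)
pos=39: emit NUM '5' (now at pos=40)
DONE. 7 tokens: [STAR, LPAREN, SEMI, NUM, ID, EQ, NUM]
Position 6: char is '0' -> NUM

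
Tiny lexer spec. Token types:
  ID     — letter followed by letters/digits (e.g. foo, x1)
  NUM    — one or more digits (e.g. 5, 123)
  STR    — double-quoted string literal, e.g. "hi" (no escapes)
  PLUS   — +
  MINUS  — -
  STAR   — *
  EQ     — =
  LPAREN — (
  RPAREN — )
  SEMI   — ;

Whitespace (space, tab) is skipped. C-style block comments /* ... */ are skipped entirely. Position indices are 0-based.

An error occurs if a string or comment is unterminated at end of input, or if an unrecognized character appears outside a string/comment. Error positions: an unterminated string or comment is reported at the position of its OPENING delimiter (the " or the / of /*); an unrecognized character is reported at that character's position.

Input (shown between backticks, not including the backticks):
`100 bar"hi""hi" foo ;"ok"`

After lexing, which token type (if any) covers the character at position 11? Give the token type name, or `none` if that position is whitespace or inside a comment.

Answer: STR

Derivation:
pos=0: emit NUM '100' (now at pos=3)
pos=4: emit ID 'bar' (now at pos=7)
pos=7: enter STRING mode
pos=7: emit STR "hi" (now at pos=11)
pos=11: enter STRING mode
pos=11: emit STR "hi" (now at pos=15)
pos=16: emit ID 'foo' (now at pos=19)
pos=20: emit SEMI ';'
pos=21: enter STRING mode
pos=21: emit STR "ok" (now at pos=25)
DONE. 7 tokens: [NUM, ID, STR, STR, ID, SEMI, STR]
Position 11: char is '"' -> STR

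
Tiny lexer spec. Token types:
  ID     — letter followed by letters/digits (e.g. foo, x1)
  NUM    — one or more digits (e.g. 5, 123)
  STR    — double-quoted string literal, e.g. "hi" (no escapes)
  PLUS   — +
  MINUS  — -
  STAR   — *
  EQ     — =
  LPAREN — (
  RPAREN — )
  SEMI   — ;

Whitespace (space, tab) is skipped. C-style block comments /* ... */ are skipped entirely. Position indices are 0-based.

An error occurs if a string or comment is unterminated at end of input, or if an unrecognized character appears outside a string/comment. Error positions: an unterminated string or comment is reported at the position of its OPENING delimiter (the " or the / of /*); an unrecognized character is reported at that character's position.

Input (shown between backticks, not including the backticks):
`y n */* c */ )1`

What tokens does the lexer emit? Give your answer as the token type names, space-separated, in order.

Answer: ID ID STAR RPAREN NUM

Derivation:
pos=0: emit ID 'y' (now at pos=1)
pos=2: emit ID 'n' (now at pos=3)
pos=4: emit STAR '*'
pos=5: enter COMMENT mode (saw '/*')
exit COMMENT mode (now at pos=12)
pos=13: emit RPAREN ')'
pos=14: emit NUM '1' (now at pos=15)
DONE. 5 tokens: [ID, ID, STAR, RPAREN, NUM]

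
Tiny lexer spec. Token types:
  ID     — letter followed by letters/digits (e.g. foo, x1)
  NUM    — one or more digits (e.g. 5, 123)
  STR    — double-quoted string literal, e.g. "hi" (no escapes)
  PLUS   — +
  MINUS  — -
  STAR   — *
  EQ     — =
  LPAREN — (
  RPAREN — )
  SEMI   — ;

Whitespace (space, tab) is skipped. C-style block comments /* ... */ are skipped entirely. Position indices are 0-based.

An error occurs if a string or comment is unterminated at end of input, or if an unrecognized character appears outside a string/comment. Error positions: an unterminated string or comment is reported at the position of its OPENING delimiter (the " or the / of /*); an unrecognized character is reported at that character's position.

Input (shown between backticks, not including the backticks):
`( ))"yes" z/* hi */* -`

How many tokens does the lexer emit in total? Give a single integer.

pos=0: emit LPAREN '('
pos=2: emit RPAREN ')'
pos=3: emit RPAREN ')'
pos=4: enter STRING mode
pos=4: emit STR "yes" (now at pos=9)
pos=10: emit ID 'z' (now at pos=11)
pos=11: enter COMMENT mode (saw '/*')
exit COMMENT mode (now at pos=19)
pos=19: emit STAR '*'
pos=21: emit MINUS '-'
DONE. 7 tokens: [LPAREN, RPAREN, RPAREN, STR, ID, STAR, MINUS]

Answer: 7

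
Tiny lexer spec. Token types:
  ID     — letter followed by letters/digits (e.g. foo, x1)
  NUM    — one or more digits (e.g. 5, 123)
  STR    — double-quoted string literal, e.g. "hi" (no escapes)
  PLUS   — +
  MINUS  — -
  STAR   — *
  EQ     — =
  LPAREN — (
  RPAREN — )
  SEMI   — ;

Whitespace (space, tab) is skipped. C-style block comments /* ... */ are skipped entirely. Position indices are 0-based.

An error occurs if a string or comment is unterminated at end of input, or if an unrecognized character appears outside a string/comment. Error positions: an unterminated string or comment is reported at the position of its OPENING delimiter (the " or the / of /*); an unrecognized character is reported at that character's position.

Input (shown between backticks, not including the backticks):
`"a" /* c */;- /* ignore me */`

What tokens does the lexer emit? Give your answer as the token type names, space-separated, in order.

pos=0: enter STRING mode
pos=0: emit STR "a" (now at pos=3)
pos=4: enter COMMENT mode (saw '/*')
exit COMMENT mode (now at pos=11)
pos=11: emit SEMI ';'
pos=12: emit MINUS '-'
pos=14: enter COMMENT mode (saw '/*')
exit COMMENT mode (now at pos=29)
DONE. 3 tokens: [STR, SEMI, MINUS]

Answer: STR SEMI MINUS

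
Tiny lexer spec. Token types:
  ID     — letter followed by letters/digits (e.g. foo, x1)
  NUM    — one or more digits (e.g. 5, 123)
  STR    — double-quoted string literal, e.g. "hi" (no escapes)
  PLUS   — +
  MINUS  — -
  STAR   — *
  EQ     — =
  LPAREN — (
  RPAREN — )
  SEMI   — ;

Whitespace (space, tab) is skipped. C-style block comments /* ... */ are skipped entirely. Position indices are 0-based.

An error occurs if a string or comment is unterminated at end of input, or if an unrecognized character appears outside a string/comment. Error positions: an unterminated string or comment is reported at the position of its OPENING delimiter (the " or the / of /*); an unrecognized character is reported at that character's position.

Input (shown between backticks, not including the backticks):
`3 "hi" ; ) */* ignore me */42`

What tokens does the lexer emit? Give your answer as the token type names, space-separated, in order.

pos=0: emit NUM '3' (now at pos=1)
pos=2: enter STRING mode
pos=2: emit STR "hi" (now at pos=6)
pos=7: emit SEMI ';'
pos=9: emit RPAREN ')'
pos=11: emit STAR '*'
pos=12: enter COMMENT mode (saw '/*')
exit COMMENT mode (now at pos=27)
pos=27: emit NUM '42' (now at pos=29)
DONE. 6 tokens: [NUM, STR, SEMI, RPAREN, STAR, NUM]

Answer: NUM STR SEMI RPAREN STAR NUM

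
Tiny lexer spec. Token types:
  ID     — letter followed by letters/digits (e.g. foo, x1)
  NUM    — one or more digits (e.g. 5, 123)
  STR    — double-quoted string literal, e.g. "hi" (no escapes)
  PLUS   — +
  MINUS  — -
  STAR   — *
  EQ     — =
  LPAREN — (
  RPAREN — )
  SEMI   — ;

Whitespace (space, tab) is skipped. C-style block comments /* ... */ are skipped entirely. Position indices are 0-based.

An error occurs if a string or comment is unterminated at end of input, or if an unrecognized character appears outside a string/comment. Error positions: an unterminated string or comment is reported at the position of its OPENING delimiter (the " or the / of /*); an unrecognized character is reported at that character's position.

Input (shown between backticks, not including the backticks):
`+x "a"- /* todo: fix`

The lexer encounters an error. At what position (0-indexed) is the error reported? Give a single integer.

pos=0: emit PLUS '+'
pos=1: emit ID 'x' (now at pos=2)
pos=3: enter STRING mode
pos=3: emit STR "a" (now at pos=6)
pos=6: emit MINUS '-'
pos=8: enter COMMENT mode (saw '/*')
pos=8: ERROR — unterminated comment (reached EOF)

Answer: 8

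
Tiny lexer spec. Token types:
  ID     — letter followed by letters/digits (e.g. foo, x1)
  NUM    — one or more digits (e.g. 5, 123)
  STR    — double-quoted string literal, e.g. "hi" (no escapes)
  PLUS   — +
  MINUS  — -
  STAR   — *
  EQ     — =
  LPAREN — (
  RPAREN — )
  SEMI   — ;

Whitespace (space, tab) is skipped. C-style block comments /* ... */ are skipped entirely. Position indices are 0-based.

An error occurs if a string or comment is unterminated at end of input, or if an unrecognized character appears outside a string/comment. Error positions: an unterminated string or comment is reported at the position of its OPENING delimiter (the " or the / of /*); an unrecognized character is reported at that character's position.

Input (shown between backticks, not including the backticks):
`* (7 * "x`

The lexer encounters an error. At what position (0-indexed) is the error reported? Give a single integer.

pos=0: emit STAR '*'
pos=2: emit LPAREN '('
pos=3: emit NUM '7' (now at pos=4)
pos=5: emit STAR '*'
pos=7: enter STRING mode
pos=7: ERROR — unterminated string

Answer: 7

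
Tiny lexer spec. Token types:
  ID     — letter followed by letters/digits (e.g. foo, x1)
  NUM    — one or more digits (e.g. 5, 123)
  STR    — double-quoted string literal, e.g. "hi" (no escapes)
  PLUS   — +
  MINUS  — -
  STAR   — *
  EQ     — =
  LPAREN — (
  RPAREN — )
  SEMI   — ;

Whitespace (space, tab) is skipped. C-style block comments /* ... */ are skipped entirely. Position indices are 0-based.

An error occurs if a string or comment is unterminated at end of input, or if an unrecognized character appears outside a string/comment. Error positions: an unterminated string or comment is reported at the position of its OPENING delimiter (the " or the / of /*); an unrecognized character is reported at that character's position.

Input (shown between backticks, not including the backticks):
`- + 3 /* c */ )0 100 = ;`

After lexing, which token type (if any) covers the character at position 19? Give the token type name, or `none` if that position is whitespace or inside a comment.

Answer: NUM

Derivation:
pos=0: emit MINUS '-'
pos=2: emit PLUS '+'
pos=4: emit NUM '3' (now at pos=5)
pos=6: enter COMMENT mode (saw '/*')
exit COMMENT mode (now at pos=13)
pos=14: emit RPAREN ')'
pos=15: emit NUM '0' (now at pos=16)
pos=17: emit NUM '100' (now at pos=20)
pos=21: emit EQ '='
pos=23: emit SEMI ';'
DONE. 8 tokens: [MINUS, PLUS, NUM, RPAREN, NUM, NUM, EQ, SEMI]
Position 19: char is '0' -> NUM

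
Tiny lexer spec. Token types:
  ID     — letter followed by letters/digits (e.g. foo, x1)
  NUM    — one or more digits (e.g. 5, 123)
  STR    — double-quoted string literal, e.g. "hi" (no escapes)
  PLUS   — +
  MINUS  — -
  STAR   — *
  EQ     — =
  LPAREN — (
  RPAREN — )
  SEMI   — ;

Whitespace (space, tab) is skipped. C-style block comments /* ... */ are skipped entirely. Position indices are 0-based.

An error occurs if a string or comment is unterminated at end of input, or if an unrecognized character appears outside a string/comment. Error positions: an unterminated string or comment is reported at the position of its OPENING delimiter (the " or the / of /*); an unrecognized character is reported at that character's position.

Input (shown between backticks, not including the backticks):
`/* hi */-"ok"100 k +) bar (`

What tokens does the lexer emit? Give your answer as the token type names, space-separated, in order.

pos=0: enter COMMENT mode (saw '/*')
exit COMMENT mode (now at pos=8)
pos=8: emit MINUS '-'
pos=9: enter STRING mode
pos=9: emit STR "ok" (now at pos=13)
pos=13: emit NUM '100' (now at pos=16)
pos=17: emit ID 'k' (now at pos=18)
pos=19: emit PLUS '+'
pos=20: emit RPAREN ')'
pos=22: emit ID 'bar' (now at pos=25)
pos=26: emit LPAREN '('
DONE. 8 tokens: [MINUS, STR, NUM, ID, PLUS, RPAREN, ID, LPAREN]

Answer: MINUS STR NUM ID PLUS RPAREN ID LPAREN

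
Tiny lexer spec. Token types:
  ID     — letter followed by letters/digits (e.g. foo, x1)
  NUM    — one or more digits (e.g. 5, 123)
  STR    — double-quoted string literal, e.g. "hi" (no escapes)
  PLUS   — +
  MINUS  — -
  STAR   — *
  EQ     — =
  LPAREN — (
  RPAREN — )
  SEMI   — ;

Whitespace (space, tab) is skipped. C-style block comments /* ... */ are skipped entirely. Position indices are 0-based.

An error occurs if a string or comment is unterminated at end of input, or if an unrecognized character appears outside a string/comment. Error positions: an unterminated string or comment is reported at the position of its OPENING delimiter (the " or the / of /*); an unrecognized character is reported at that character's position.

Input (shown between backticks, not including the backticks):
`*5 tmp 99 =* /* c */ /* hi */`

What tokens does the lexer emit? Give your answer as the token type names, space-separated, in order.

pos=0: emit STAR '*'
pos=1: emit NUM '5' (now at pos=2)
pos=3: emit ID 'tmp' (now at pos=6)
pos=7: emit NUM '99' (now at pos=9)
pos=10: emit EQ '='
pos=11: emit STAR '*'
pos=13: enter COMMENT mode (saw '/*')
exit COMMENT mode (now at pos=20)
pos=21: enter COMMENT mode (saw '/*')
exit COMMENT mode (now at pos=29)
DONE. 6 tokens: [STAR, NUM, ID, NUM, EQ, STAR]

Answer: STAR NUM ID NUM EQ STAR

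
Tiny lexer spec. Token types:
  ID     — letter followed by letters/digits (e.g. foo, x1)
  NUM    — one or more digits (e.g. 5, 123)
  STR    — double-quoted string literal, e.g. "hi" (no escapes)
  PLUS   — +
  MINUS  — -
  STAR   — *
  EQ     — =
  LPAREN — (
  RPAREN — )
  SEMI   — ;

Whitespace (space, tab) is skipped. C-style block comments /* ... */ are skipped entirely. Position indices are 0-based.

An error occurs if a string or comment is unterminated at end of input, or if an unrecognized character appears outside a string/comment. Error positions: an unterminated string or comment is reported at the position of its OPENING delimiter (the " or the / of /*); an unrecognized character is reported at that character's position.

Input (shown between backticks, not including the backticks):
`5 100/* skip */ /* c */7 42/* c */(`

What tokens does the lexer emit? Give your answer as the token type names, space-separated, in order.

Answer: NUM NUM NUM NUM LPAREN

Derivation:
pos=0: emit NUM '5' (now at pos=1)
pos=2: emit NUM '100' (now at pos=5)
pos=5: enter COMMENT mode (saw '/*')
exit COMMENT mode (now at pos=15)
pos=16: enter COMMENT mode (saw '/*')
exit COMMENT mode (now at pos=23)
pos=23: emit NUM '7' (now at pos=24)
pos=25: emit NUM '42' (now at pos=27)
pos=27: enter COMMENT mode (saw '/*')
exit COMMENT mode (now at pos=34)
pos=34: emit LPAREN '('
DONE. 5 tokens: [NUM, NUM, NUM, NUM, LPAREN]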